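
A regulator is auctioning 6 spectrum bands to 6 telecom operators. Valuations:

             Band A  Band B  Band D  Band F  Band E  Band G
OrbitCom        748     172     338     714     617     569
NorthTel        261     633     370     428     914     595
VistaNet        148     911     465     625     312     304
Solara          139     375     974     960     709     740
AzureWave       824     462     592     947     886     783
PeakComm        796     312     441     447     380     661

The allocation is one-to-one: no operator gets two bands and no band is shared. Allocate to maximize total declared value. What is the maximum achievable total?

Maximum total: $5155M

Optimal: OrbitCom→Band A ($748M), NorthTel→Band E ($914M), VistaNet→Band B ($911M), Solara→Band D ($974M), AzureWave→Band F ($947M), PeakComm→Band G ($661M) — total 748+914+911+974+947+661 = $5155M.
Column-greedy (each band in turn goes to its best remaining operator) gives $4998M, worse by 157.
Swapping VistaNet↔Solara (VistaNet→Band D $465M, Solara→Band B $375M) loses 1045.
Checked against all permutations: $5155M is optimal.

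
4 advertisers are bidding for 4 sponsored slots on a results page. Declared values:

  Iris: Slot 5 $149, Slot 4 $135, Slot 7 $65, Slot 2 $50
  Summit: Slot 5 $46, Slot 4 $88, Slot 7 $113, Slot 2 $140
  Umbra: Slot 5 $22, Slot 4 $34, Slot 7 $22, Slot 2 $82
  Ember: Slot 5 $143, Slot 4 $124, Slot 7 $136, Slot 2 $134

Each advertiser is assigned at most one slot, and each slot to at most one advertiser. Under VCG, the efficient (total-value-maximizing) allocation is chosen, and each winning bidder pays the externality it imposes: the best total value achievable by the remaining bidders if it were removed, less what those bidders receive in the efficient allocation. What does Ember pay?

Efficient allocation: Iris→Slot 4 ($135), Summit→Slot 7 ($113), Umbra→Slot 2 ($82), Ember→Slot 5 ($143); total welfare W = $473.
Ember receives Slot 5 at value $143, so the others get W − 143 = $330.
Without Ember: best allocation of the remaining 3 bidders over all 4 slots is Iris→Slot 5 ($149), Summit→Slot 7 ($113), Umbra→Slot 2 ($82), total $344.
VCG payment = (others' best without Ember) − (others' welfare with Ember) = 344 − 330 = $14.

Ember pays $14.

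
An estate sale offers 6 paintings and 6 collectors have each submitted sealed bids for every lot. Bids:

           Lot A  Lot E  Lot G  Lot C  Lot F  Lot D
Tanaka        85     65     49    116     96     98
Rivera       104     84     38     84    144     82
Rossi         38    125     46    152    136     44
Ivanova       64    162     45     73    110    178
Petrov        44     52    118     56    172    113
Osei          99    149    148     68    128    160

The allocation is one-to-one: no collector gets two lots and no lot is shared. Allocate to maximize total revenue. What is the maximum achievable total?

Maximum total: $843

This is a one-to-one assignment (maximum-weight bipartite matching).
Optimal: Tanaka→Lot C ($116), Rivera→Lot A ($104), Rossi→Lot E ($125), Ivanova→Lot D ($178), Petrov→Lot F ($172), Osei→Lot G ($148) — total 116+104+125+178+172+148 = $843.
Column-greedy (each lot in turn goes to its best remaining collector) gives $836, worse by 7.
Swapping Petrov↔Ivanova (Petrov→Lot D $113, Ivanova→Lot F $110) loses 127.
Every other assignment is strictly worse.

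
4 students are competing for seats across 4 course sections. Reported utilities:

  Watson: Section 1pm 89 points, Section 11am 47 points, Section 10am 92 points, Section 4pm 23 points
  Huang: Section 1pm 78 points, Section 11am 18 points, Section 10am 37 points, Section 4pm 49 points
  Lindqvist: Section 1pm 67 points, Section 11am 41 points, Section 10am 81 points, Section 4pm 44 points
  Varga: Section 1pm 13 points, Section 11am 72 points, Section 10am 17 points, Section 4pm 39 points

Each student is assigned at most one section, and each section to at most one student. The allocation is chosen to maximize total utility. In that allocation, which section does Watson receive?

Optimal: Watson→Section 1pm (89 points), Huang→Section 4pm (49 points), Lindqvist→Section 10am (81 points), Varga→Section 11am (72 points) — total 89+49+81+72 = 291 points.
Row-greedy (each student in turn takes its best remaining section) gives 286 points, worse by 5.
Next-best assignment: Watson→Section 10am, Huang→Section 1pm, Lindqvist→Section 4pm, Varga→Section 11am = 286 points.
Checked against all permutations: 291 points is optimal.
Watson's own top section is Section 10am (92 points), but forcing Watson→Section 10am and reassigning the rest optimally gives only 286 points — worse by 5.

Watson receives Section 1pm.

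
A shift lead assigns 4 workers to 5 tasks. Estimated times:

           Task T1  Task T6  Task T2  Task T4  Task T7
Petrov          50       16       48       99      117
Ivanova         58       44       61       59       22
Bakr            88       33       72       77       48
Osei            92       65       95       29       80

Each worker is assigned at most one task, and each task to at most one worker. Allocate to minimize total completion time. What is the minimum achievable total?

This is the linear assignment problem.
Optimal: Petrov→Task T2 (48 min), Ivanova→Task T7 (22 min), Bakr→Task T6 (33 min), Osei→Task T4 (29 min) — total 48+22+33+29 = 132 min.
Min-entry greedy (repeatedly take the single cheapest remaining cell) gives 139 min, worse by 7.

Minimum total: 132 min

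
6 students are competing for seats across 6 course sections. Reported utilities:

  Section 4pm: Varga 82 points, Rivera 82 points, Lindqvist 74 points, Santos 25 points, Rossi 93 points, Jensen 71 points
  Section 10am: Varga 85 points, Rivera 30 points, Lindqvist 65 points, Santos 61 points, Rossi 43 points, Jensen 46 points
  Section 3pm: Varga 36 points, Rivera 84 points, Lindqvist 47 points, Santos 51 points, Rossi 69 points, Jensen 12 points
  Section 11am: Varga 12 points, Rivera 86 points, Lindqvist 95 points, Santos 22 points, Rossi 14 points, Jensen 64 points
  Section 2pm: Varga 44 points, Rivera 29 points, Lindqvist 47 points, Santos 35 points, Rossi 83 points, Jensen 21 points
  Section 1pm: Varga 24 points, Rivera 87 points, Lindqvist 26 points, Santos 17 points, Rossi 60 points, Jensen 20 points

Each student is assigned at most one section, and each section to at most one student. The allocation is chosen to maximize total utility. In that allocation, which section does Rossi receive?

Treat this as an assignment problem: match each student to one section.
Optimal: Varga→Section 10am (85 points), Rivera→Section 1pm (87 points), Lindqvist→Section 11am (95 points), Santos→Section 3pm (51 points), Rossi→Section 2pm (83 points), Jensen→Section 4pm (71 points) — total 85+87+95+51+83+71 = 472 points.
Row-greedy (each student in turn takes its best remaining section) gives 432 points, worse by 40.
Swapping Rivera↔Rossi (Rivera→Section 2pm 29 points, Rossi→Section 1pm 60 points) loses 81.
Every other assignment is strictly worse.
Rossi's own top section is Section 4pm (93 points), but forcing Rossi→Section 4pm and reassigning the rest optimally gives only 432 points — worse by 40.

Rossi receives Section 2pm.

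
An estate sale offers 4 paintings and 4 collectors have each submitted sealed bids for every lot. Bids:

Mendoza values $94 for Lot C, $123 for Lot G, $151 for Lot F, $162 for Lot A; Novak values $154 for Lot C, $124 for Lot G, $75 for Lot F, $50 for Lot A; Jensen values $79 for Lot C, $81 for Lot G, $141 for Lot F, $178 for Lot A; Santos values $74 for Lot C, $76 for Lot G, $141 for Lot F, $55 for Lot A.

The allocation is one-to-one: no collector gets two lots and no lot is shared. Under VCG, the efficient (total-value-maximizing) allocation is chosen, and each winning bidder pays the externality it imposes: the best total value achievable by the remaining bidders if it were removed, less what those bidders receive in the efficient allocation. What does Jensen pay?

Jensen pays $39.

Efficient allocation: Mendoza→Lot G ($123), Novak→Lot C ($154), Jensen→Lot A ($178), Santos→Lot F ($141); total welfare W = $596.
Jensen receives Lot A at value $178, so the others get W − 178 = $418.
Without Jensen: best allocation of the remaining 3 bidders over all 4 lots is Mendoza→Lot A ($162), Novak→Lot C ($154), Santos→Lot F ($141), total $457.
VCG payment = (others' best without Jensen) − (others' welfare with Jensen) = 457 − 418 = $39.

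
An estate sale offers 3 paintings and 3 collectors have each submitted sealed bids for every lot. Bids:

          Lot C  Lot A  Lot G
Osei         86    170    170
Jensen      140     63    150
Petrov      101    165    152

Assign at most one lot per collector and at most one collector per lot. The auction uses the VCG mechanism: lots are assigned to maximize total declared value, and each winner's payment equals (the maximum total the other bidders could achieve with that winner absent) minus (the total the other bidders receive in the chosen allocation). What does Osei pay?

Efficient allocation: Osei→Lot G ($170), Jensen→Lot C ($140), Petrov→Lot A ($165); total welfare W = $475.
Osei receives Lot G at value $170, so the others get W − 170 = $305.
Without Osei: best allocation of the remaining 2 bidders over all 3 lots is Jensen→Lot G ($150), Petrov→Lot A ($165), total $315.
VCG payment = (others' best without Osei) − (others' welfare with Osei) = 315 − 305 = $10.

Osei pays $10.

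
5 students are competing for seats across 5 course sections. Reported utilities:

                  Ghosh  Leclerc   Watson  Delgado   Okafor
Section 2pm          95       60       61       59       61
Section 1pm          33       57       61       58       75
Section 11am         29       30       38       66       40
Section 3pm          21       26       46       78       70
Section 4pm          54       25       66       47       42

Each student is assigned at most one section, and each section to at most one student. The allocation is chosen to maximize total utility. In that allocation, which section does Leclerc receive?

Optimal: Ghosh→Section 2pm (95 points), Leclerc→Section 1pm (57 points), Watson→Section 4pm (66 points), Delgado→Section 11am (66 points), Okafor→Section 3pm (70 points) — total 95+57+66+66+70 = 354 points.
Max-entry greedy (repeatedly take the single best remaining cell) gives 344 points, worse by 10.
Swapping Okafor↔Watson (Okafor→Section 4pm 42 points, Watson→Section 3pm 46 points) loses 48.
Leclerc's own top section is Section 2pm (60 points), but forcing Leclerc→Section 2pm and reassigning the rest optimally gives only 311 points — worse by 43.

Leclerc receives Section 1pm.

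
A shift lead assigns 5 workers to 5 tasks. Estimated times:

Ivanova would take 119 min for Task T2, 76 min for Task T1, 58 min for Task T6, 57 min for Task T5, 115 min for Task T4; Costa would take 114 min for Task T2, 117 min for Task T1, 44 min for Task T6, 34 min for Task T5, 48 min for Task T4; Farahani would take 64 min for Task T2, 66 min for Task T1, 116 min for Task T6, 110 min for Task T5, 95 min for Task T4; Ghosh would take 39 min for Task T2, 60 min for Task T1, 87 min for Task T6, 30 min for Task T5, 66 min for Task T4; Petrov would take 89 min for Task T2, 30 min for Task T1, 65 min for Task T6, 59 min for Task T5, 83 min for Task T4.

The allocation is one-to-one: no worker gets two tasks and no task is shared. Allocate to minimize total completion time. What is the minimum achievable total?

Minimum total: 230 min

This is the linear assignment problem.
Optimal: Ivanova→Task T6 (58 min), Costa→Task T4 (48 min), Farahani→Task T2 (64 min), Ghosh→Task T5 (30 min), Petrov→Task T1 (30 min) — total 58+48+64+30+30 = 230 min.
Column-greedy (each task in turn goes to its cheapest remaining worker) gives 265 min, worse by 35.
Swapping Ghosh↔Ivanova (Ghosh→Task T6 87 min, Ivanova→Task T5 57 min) adds 56.
Checked against all permutations: 230 min is optimal.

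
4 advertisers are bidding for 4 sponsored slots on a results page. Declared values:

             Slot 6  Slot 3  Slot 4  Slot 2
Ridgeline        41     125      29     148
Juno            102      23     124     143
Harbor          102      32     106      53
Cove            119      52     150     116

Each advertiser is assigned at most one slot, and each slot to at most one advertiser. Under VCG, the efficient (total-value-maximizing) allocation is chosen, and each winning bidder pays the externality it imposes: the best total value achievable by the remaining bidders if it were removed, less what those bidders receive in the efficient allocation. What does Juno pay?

Efficient allocation: Ridgeline→Slot 3 ($125), Juno→Slot 2 ($143), Harbor→Slot 6 ($102), Cove→Slot 4 ($150); total welfare W = $520.
Juno receives Slot 2 at value $143, so the others get W − 143 = $377.
Without Juno: best allocation of the remaining 3 bidders over all 4 slots is Ridgeline→Slot 2 ($148), Harbor→Slot 6 ($102), Cove→Slot 4 ($150), total $400.
VCG payment = (others' best without Juno) − (others' welfare with Juno) = 400 − 377 = $23.

Juno pays $23.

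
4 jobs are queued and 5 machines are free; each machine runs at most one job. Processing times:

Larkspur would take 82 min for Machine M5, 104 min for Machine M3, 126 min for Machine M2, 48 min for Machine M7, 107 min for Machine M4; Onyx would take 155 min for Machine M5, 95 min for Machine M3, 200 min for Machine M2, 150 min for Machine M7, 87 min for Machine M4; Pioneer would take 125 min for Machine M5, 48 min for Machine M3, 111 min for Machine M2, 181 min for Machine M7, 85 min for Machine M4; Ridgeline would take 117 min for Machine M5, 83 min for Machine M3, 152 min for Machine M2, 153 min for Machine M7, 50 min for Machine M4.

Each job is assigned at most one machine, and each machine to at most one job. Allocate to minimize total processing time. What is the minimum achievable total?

This is a one-to-one assignment (minimum-cost bipartite matching).
Optimal: Larkspur→Machine M7 (48 min), Onyx→Machine M4 (87 min), Pioneer→Machine M3 (48 min), Ridgeline→Machine M5 (117 min) — total 48+87+48+117 = 300 min.
Column-greedy (each machine in turn goes to its cheapest remaining job) gives 432 min, worse by 132.
Next-best assignment: Larkspur→Machine M7, Onyx→Machine M5, Pioneer→Machine M3, Ridgeline→Machine M4 = 301 min.
No other one-to-one assignment undercuts 300 min.

Min total: 300 min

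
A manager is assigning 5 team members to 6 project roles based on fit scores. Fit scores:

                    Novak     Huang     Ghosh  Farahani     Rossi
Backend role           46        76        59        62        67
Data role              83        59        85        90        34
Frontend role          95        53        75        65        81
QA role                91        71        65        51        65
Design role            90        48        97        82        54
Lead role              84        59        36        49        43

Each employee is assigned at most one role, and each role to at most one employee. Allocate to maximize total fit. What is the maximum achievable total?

Max total: 435 pts

Treat this as an assignment problem: match each employee to one role.
Optimal: Novak→QA role (91 pts), Huang→Backend role (76 pts), Ghosh→Design role (97 pts), Farahani→Data role (90 pts), Rossi→Frontend role (81 pts) — total 91+76+97+90+81 = 435 pts.
Row-greedy (each employee in turn takes its best remaining role) gives 423 pts, worse by 12.
Next-best assignment: Novak→Lead role, Huang→Backend role, Ghosh→Design role, Farahani→Data role, Rossi→Frontend role = 428 pts.
Every other assignment is strictly worse.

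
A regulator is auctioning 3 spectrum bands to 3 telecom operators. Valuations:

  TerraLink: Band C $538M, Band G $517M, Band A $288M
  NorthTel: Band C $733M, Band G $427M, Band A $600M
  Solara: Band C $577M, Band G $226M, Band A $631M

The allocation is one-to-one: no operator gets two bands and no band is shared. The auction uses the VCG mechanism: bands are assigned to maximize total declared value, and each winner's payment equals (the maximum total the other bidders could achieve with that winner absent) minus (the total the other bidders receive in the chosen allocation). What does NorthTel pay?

Efficient allocation: TerraLink→Band G ($517M), NorthTel→Band C ($733M), Solara→Band A ($631M); total welfare W = $1881M.
NorthTel receives Band C at value $733M, so the others get W − 733 = $1148M.
Without NorthTel: best allocation of the remaining 2 bidders over all 3 bands is TerraLink→Band C ($538M), Solara→Band A ($631M), total $1169M.
VCG payment = (others' best without NorthTel) − (others' welfare with NorthTel) = 1169 − 1148 = $21M.

NorthTel pays $21M.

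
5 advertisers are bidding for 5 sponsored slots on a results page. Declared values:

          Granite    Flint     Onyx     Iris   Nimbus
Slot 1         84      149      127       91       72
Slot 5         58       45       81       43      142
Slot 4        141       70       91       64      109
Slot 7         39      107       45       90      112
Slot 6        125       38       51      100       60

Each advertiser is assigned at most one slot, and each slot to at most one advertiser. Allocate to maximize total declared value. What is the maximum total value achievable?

Optimal: Granite→Slot 4 ($141), Flint→Slot 7 ($107), Onyx→Slot 1 ($127), Iris→Slot 6 ($100), Nimbus→Slot 5 ($142) — total 141+107+127+100+142 = $617.
Max-entry greedy (repeatedly take the single best remaining cell) gives $577, worse by 40.

Maximum total: $617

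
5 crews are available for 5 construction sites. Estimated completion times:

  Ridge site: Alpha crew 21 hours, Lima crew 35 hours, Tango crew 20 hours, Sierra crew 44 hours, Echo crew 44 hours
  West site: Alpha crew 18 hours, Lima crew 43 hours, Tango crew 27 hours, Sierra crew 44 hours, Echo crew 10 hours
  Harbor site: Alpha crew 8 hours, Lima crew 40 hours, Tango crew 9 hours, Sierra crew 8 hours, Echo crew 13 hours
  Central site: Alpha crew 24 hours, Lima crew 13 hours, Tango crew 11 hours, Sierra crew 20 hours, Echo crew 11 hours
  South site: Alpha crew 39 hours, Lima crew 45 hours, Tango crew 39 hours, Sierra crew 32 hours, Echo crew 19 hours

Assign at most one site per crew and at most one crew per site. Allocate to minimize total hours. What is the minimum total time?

Minimum total: 78 hours

Optimal: Alpha crew→West site (18 hours), Lima crew→Central site (13 hours), Tango crew→Ridge site (20 hours), Sierra crew→Harbor site (8 hours), Echo crew→South site (19 hours) — total 18+13+20+8+19 = 78 hours.
Row-greedy (each crew in turn takes its cheapest remaining site) gives 83 hours, worse by 5.
Swapping Sierra crew↔Lima crew (Sierra crew→Central site 20 hours, Lima crew→Harbor site 40 hours) adds 39.
Checked against all permutations: 78 hours is optimal.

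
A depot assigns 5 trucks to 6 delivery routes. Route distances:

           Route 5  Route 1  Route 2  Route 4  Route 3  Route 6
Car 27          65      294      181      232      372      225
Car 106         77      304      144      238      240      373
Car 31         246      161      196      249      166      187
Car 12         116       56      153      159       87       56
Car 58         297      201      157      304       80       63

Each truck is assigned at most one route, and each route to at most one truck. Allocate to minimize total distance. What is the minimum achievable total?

Minimum total: 494 km

Optimal: Car 27→Route 5 (65 km), Car 106→Route 2 (144 km), Car 31→Route 3 (166 km), Car 12→Route 1 (56 km), Car 58→Route 6 (63 km) — total 65+144+166+56+63 = 494 km.
Column-greedy (each route in turn goes to its cheapest remaining truck) gives 594 km, worse by 100.
No other one-to-one assignment undercuts 494 km.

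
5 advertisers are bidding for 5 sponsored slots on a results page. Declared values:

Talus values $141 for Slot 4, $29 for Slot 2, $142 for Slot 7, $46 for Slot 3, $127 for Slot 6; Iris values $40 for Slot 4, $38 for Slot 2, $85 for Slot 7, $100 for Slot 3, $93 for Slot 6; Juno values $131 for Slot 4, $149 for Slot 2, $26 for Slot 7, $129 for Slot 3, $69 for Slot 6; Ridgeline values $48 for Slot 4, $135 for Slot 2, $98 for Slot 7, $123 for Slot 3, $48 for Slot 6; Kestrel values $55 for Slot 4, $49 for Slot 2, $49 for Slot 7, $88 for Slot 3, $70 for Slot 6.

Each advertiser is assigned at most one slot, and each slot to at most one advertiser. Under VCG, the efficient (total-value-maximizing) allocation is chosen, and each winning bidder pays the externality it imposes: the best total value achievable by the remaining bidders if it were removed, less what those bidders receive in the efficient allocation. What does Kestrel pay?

Efficient allocation: Talus→Slot 7 ($142), Iris→Slot 6 ($93), Juno→Slot 4 ($131), Ridgeline→Slot 2 ($135), Kestrel→Slot 3 ($88); total welfare W = $589.
Kestrel receives Slot 3 at value $88, so the others get W − 88 = $501.
Without Kestrel: best allocation of the remaining 4 bidders over all 5 slots is Talus→Slot 7 ($142), Iris→Slot 3 ($100), Juno→Slot 4 ($131), Ridgeline→Slot 2 ($135), total $508.
VCG payment = (others' best without Kestrel) − (others' welfare with Kestrel) = 508 − 501 = $7.

Kestrel pays $7.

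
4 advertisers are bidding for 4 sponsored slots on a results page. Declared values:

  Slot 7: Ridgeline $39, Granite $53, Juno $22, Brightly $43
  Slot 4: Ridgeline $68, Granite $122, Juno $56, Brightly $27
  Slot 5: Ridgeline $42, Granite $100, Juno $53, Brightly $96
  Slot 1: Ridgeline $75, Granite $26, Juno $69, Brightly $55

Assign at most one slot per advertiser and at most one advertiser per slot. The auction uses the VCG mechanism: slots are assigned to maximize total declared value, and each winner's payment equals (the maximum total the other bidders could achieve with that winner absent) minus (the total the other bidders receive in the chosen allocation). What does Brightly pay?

Efficient allocation: Ridgeline→Slot 7 ($39), Granite→Slot 4 ($122), Juno→Slot 1 ($69), Brightly→Slot 5 ($96); total welfare W = $326.
Brightly receives Slot 5 at value $96, so the others get W − 96 = $230.
Without Brightly: best allocation of the remaining 3 bidders over all 4 slots is Ridgeline→Slot 1 ($75), Granite→Slot 4 ($122), Juno→Slot 5 ($53), total $250.
VCG payment = (others' best without Brightly) − (others' welfare with Brightly) = 250 − 230 = $20.

Brightly pays $20.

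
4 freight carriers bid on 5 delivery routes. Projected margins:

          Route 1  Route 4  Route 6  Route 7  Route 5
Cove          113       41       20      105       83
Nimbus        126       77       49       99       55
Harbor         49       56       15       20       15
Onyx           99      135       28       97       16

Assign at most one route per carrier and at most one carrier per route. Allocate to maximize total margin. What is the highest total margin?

Max total: $381k

Treat this as an assignment problem: match each carrier to one route.
Optimal: Cove→Route 7 ($105k), Nimbus→Route 1 ($126k), Harbor→Route 6 ($15k), Onyx→Route 4 ($135k) — total 105+126+15+135 = $381k.
Column-greedy (each route in turn goes to its best remaining carrier) gives $301k, worse by 80.
Swapping Cove↔Onyx (Cove→Route 4 $41k, Onyx→Route 7 $97k) loses 102.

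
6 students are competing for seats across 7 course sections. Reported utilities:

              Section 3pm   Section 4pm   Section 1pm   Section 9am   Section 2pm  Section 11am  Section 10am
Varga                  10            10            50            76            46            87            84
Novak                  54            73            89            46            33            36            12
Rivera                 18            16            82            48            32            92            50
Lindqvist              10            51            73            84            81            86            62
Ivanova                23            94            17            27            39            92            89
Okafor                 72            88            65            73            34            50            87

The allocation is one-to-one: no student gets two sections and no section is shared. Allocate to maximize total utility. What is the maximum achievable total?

Max total: 519 points

Optimal: Varga→Section 9am (76 points), Novak→Section 1pm (89 points), Rivera→Section 11am (92 points), Lindqvist→Section 2pm (81 points), Ivanova→Section 4pm (94 points), Okafor→Section 10am (87 points) — total 76+89+92+81+94+87 = 519 points.
Row-greedy (each student in turn takes its best remaining section) gives 476 points, worse by 43.
Next-best assignment: Varga→Section 9am, Novak→Section 1pm, Rivera→Section 11am, Lindqvist→Section 2pm, Ivanova→Section 10am, Okafor→Section 4pm = 515 points.
Every other assignment is strictly worse.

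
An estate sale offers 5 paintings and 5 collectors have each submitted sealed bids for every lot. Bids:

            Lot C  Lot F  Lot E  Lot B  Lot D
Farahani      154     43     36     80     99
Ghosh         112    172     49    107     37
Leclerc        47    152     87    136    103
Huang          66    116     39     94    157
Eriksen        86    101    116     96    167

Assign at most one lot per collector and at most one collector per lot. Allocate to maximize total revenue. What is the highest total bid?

Maximum total: $735

Optimal: Farahani→Lot C ($154), Ghosh→Lot F ($172), Leclerc→Lot B ($136), Huang→Lot D ($157), Eriksen→Lot E ($116) — total 154+172+136+157+116 = $735.
Max-entry greedy (repeatedly take the single best remaining cell) gives $668, worse by 67.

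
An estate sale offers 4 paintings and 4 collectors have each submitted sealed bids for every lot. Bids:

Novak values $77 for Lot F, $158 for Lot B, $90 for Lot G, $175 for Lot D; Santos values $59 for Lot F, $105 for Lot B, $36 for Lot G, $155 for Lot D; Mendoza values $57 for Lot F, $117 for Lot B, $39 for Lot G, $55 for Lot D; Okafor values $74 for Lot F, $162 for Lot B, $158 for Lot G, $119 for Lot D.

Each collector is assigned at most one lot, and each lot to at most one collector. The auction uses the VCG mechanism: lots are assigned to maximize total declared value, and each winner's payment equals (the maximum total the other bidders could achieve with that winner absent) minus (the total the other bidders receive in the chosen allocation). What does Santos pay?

Santos pays $77.

Efficient allocation: Novak→Lot B ($158), Santos→Lot D ($155), Mendoza→Lot F ($57), Okafor→Lot G ($158); total welfare W = $528.
Santos receives Lot D at value $155, so the others get W − 155 = $373.
Without Santos: best allocation of the remaining 3 bidders over all 4 lots is Novak→Lot D ($175), Mendoza→Lot B ($117), Okafor→Lot G ($158), total $450.
VCG payment = (others' best without Santos) − (others' welfare with Santos) = 450 − 373 = $77.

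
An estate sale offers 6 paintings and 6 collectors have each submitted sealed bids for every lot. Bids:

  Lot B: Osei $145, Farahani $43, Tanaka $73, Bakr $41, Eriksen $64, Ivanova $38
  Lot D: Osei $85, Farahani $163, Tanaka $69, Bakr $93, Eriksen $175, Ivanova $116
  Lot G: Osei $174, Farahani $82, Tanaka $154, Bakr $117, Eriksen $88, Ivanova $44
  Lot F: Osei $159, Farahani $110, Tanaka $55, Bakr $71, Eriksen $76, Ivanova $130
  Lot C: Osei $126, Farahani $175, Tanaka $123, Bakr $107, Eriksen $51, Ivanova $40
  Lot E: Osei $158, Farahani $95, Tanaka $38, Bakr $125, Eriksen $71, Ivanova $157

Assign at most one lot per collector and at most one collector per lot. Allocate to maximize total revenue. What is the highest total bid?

Max total: $904

Optimal: Osei→Lot B ($145), Farahani→Lot C ($175), Tanaka→Lot G ($154), Bakr→Lot E ($125), Eriksen→Lot D ($175), Ivanova→Lot F ($130) — total 145+175+154+125+175+130 = $904.
Max-entry greedy (repeatedly take the single best remaining cell) gives $825, worse by 79.
Next-best assignment: Osei→Lot B, Farahani→Lot C, Tanaka→Lot G, Bakr→Lot F, Eriksen→Lot D, Ivanova→Lot E = $877.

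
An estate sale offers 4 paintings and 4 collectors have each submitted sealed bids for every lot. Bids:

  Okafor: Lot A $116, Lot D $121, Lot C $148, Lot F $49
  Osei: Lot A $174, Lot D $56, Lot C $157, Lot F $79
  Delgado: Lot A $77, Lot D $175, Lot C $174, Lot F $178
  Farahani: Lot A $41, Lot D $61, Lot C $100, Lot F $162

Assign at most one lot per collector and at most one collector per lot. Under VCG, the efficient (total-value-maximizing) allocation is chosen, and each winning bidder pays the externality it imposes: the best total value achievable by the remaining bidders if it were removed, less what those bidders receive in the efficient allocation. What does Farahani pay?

Efficient allocation: Okafor→Lot C ($148), Osei→Lot A ($174), Delgado→Lot D ($175), Farahani→Lot F ($162); total welfare W = $659.
Farahani receives Lot F at value $162, so the others get W − 162 = $497.
Without Farahani: best allocation of the remaining 3 bidders over all 4 lots is Okafor→Lot C ($148), Osei→Lot A ($174), Delgado→Lot F ($178), total $500.
VCG payment = (others' best without Farahani) − (others' welfare with Farahani) = 500 − 497 = $3.

Farahani pays $3.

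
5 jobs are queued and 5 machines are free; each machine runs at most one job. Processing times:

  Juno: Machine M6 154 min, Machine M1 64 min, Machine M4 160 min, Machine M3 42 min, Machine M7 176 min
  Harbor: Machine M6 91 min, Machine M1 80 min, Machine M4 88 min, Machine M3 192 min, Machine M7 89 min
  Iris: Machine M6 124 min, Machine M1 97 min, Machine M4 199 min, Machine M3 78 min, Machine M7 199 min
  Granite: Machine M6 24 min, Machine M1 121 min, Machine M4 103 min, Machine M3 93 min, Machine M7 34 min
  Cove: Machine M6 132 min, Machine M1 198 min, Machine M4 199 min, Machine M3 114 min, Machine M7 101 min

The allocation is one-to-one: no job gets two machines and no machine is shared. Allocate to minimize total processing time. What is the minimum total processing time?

Optimal: Juno→Machine M3 (42 min), Harbor→Machine M4 (88 min), Iris→Machine M1 (97 min), Granite→Machine M6 (24 min), Cove→Machine M7 (101 min) — total 42+88+97+24+101 = 352 min.
Column-greedy (each machine in turn goes to its cheapest remaining job) gives 355 min, worse by 3.
No other one-to-one assignment undercuts 352 min.

Minimum total: 352 min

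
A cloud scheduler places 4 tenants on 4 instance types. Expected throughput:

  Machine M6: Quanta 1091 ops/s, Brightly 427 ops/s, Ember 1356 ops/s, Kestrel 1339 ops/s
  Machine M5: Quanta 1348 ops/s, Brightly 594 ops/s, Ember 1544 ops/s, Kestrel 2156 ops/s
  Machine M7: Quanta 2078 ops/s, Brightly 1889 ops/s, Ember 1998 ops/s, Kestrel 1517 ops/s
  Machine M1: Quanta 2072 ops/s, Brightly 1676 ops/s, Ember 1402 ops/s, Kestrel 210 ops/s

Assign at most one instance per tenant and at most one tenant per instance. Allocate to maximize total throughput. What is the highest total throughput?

Treat this as an assignment problem: match each tenant to one instance.
Optimal: Quanta→Machine M1 (2072 ops/s), Brightly→Machine M7 (1889 ops/s), Ember→Machine M6 (1356 ops/s), Kestrel→Machine M5 (2156 ops/s) — total 2072+1889+1356+2156 = 7473 ops/s.
Row-greedy (each tenant in turn takes its best remaining instance) gives 6637 ops/s, worse by 836.

Max total: 7473 ops/s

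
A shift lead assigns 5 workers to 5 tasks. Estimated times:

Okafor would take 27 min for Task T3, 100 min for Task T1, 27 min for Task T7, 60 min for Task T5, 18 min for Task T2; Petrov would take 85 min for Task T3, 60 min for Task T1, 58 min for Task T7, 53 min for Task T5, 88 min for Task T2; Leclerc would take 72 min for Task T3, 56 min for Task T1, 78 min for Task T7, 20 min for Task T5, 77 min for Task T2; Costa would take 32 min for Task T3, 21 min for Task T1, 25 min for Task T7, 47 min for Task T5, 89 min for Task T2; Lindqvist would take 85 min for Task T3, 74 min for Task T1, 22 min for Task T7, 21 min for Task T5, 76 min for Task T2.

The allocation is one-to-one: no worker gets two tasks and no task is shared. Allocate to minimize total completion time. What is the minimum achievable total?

Optimal: Okafor→Task T2 (18 min), Petrov→Task T1 (60 min), Leclerc→Task T5 (20 min), Costa→Task T3 (32 min), Lindqvist→Task T7 (22 min) — total 18+60+20+32+22 = 152 min.
Min-entry greedy (repeatedly take the single cheapest remaining cell) gives 166 min, worse by 14.
Next-best assignment: Okafor→Task T2, Petrov→Task T3, Leclerc→Task T5, Costa→Task T1, Lindqvist→Task T7 = 166 min.

Minimum total: 152 min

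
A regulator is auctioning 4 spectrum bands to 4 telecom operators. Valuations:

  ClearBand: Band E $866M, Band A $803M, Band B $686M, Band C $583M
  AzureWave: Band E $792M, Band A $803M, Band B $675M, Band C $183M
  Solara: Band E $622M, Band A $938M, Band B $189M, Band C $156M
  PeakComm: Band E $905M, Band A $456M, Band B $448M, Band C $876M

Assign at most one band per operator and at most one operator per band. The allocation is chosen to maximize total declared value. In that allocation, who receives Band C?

This is the linear assignment problem.
Optimal: ClearBand→Band E ($866M), AzureWave→Band B ($675M), Solara→Band A ($938M), PeakComm→Band C ($876M) — total 866+675+938+876 = $3355M.
Row-greedy (each operator in turn takes its best remaining band) gives $2734M, worse by 621.
Next-best assignment: ClearBand→Band B, AzureWave→Band E, Solara→Band A, PeakComm→Band C = $3292M.
Swapping ClearBand↔Solara (ClearBand→Band A $803M, Solara→Band E $622M) loses 379.
PeakComm's own top band is Band E ($905M), but forcing PeakComm→Band E and reassigning the rest optimally gives only $3101M — worse by 254.

PeakComm receives Band C.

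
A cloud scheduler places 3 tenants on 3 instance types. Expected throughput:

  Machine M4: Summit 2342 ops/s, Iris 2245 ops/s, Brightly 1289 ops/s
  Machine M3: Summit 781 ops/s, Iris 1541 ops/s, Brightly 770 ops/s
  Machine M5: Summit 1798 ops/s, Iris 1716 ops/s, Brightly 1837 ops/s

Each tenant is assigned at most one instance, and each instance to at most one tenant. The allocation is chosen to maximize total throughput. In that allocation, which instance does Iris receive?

Iris receives Machine M3.

Optimal: Summit→Machine M4 (2342 ops/s), Iris→Machine M3 (1541 ops/s), Brightly→Machine M5 (1837 ops/s) — total 2342+1541+1837 = 5720 ops/s.
Row-greedy (each tenant in turn takes its best remaining instance) gives 4828 ops/s, worse by 892.
Next-best assignment: Summit→Machine M3, Iris→Machine M4, Brightly→Machine M5 = 4863 ops/s.
Swapping Iris↔Summit (Iris→Machine M4 2245 ops/s, Summit→Machine M3 781 ops/s) loses 857.
Iris's own top instance is Machine M4 (2245 ops/s), but forcing Iris→Machine M4 and reassigning the rest optimally gives only 4863 ops/s — worse by 857.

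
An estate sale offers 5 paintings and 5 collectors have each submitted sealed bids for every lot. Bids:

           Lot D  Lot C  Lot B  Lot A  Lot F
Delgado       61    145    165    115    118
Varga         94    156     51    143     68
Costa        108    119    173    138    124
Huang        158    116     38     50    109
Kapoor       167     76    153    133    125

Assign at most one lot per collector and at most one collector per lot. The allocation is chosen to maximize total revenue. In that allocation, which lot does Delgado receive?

Optimal: Delgado→Lot C ($145), Varga→Lot A ($143), Costa→Lot B ($173), Huang→Lot D ($158), Kapoor→Lot F ($125) — total 145+143+173+158+125 = $744.
Row-greedy (each collector in turn takes its best remaining lot) gives $742, worse by 2.
Delgado's own top lot is Lot B ($165), but forcing Delgado→Lot B and reassigning the rest optimally gives only $742 — worse by 2.

Delgado receives Lot C.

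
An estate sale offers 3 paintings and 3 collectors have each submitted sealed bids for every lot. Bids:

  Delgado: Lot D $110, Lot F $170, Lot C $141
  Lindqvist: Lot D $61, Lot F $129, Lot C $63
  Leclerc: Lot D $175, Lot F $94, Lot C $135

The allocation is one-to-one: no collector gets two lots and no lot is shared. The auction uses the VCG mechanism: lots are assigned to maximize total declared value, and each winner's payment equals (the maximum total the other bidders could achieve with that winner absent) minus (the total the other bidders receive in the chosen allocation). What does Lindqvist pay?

Lindqvist pays $29.

Efficient allocation: Delgado→Lot C ($141), Lindqvist→Lot F ($129), Leclerc→Lot D ($175); total welfare W = $445.
Lindqvist receives Lot F at value $129, so the others get W − 129 = $316.
Without Lindqvist: best allocation of the remaining 2 bidders over all 3 lots is Delgado→Lot F ($170), Leclerc→Lot D ($175), total $345.
VCG payment = (others' best without Lindqvist) − (others' welfare with Lindqvist) = 345 − 316 = $29.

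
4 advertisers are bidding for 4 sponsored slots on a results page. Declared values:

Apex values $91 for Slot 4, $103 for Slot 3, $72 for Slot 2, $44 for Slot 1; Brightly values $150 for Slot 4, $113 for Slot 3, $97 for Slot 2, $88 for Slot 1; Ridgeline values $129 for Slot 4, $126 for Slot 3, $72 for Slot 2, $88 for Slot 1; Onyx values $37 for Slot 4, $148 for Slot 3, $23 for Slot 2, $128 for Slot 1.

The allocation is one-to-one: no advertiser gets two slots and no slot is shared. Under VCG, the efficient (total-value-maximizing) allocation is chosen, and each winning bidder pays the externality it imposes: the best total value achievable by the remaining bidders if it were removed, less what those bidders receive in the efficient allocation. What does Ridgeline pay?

Efficient allocation: Apex→Slot 2 ($72), Brightly→Slot 4 ($150), Ridgeline→Slot 3 ($126), Onyx→Slot 1 ($128); total welfare W = $476.
Ridgeline receives Slot 3 at value $126, so the others get W − 126 = $350.
Without Ridgeline: best allocation of the remaining 3 bidders over all 4 slots is Apex→Slot 3 ($103), Brightly→Slot 4 ($150), Onyx→Slot 1 ($128), total $381.
VCG payment = (others' best without Ridgeline) − (others' welfare with Ridgeline) = 381 − 350 = $31.

Ridgeline pays $31.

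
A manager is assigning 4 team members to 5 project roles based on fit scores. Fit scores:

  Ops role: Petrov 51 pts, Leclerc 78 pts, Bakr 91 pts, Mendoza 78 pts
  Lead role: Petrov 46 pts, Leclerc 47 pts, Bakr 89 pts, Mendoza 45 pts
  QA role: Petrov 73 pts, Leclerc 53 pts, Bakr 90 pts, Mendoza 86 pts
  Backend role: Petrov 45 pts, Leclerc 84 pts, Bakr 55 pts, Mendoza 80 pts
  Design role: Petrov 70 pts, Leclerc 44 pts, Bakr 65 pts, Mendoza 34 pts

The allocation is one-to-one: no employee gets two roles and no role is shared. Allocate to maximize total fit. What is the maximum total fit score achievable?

Optimal: Petrov→Design role (70 pts), Leclerc→Backend role (84 pts), Bakr→Ops role (91 pts), Mendoza→QA role (86 pts) — total 70+84+91+86 = 331 pts.
Column-greedy (each role in turn goes to its best remaining employee) gives 269 pts, worse by 62.
Next-best assignment: Petrov→Design role, Leclerc→Backend role, Bakr→Lead role, Mendoza→QA role = 329 pts.
Swapping Leclerc↔Petrov (Leclerc→Design role 44 pts, Petrov→Backend role 45 pts) loses 65.
Checked against all permutations: 331 pts is optimal.

Maximum total: 331 pts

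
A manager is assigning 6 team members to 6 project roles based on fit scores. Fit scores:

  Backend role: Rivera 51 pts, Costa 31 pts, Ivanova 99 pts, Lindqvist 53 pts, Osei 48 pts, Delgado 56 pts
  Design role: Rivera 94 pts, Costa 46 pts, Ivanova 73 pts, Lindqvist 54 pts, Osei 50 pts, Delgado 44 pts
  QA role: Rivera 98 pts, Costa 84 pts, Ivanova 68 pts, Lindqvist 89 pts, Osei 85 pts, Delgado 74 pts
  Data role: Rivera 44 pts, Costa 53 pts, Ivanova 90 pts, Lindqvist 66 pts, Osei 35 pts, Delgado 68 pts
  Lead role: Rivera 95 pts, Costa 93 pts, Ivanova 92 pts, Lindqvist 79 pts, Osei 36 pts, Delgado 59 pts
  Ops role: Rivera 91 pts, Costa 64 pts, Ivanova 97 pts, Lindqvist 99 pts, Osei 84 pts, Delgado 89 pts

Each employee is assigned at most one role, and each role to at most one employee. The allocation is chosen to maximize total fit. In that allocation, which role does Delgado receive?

Delgado receives Data role.

Optimal: Rivera→Design role (94 pts), Costa→Lead role (93 pts), Ivanova→Backend role (99 pts), Lindqvist→Ops role (99 pts), Osei→QA role (85 pts), Delgado→Data role (68 pts) — total 94+93+99+99+85+68 = 538 pts.
Max-entry greedy (repeatedly take the single best remaining cell) gives 507 pts, worse by 31.
No other one-to-one assignment exceeds 538 pts.
Delgado's own top role is Ops role (89 pts), but forcing Delgado→Ops role and reassigning the rest optimally gives only 526 pts — worse by 12.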